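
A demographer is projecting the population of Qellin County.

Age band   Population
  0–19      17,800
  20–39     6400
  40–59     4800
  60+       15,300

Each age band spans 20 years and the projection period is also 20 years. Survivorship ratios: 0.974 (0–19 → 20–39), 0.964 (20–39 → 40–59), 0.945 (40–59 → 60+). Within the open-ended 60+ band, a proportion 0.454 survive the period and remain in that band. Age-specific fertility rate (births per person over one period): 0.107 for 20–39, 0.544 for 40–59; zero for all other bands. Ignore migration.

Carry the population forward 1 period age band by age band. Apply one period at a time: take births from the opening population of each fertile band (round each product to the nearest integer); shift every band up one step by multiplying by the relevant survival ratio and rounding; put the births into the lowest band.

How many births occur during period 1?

3296

— Period 1 —
Births: 6400 × 0.107 = 685 ; 4800 × 0.544 = 2611 ⇒ total 3296
20–39: 17800 × 0.974 = 17337
40–59: 6400 × 0.964 = 6170
60+: 4800 × 0.945 + 15300 × 0.454 = 4536 + 6946 = 11482
Giving 3296 / 17337 / 6170 / 11482.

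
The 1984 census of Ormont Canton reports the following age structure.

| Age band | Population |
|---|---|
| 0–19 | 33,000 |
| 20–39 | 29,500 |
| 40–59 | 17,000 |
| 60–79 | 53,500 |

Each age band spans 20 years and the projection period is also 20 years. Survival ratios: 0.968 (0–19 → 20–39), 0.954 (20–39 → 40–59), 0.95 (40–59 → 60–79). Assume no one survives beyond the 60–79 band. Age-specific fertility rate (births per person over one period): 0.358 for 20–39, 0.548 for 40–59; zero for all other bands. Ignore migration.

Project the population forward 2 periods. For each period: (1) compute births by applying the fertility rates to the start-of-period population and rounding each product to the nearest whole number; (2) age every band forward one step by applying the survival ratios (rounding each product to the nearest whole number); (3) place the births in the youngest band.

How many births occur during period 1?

Period 1:
Births: 29500 × 0.358 = 10561  |  17000 × 0.548 = 9316 → 19877
20–39: 33000 × 0.968 = 31944
40–59: 29500 × 0.954 = 28143
60–79: 17000 × 0.95 = 16150
→ [19877, 31944, 28143, 16150]

19877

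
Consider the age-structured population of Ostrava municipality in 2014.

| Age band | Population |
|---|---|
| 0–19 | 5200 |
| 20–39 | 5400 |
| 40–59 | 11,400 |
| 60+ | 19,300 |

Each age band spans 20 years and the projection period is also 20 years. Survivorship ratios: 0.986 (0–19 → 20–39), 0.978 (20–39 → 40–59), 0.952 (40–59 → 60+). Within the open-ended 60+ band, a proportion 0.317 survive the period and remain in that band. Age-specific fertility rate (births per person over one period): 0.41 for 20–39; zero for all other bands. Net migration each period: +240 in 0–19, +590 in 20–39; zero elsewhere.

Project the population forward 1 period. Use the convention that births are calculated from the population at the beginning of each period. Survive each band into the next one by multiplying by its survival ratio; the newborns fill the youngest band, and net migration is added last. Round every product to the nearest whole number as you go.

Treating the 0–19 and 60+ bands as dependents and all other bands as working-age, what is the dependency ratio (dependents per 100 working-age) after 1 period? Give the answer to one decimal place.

(Groups numbered youngest = 1 to oldest = 4.)
[period 1]
Births: 5400 * 0.41 = 2214
Group 2: 5200 * 0.986 = 5127
Group 3: 5400 * 0.978 = 5281
Group 4: 11400 * 0.952 + 19300 * 0.317 = 10853 + 6118 = 16971
Net migration: Group 1 + 240 → 2454; Group 2 + 590 → 5717
Population now: 0–19=2454, 20–39=5717, 40–59=5281, 60+=16971
Dependents (band 0–19 + band 60+) = 2454 + 16971 = 19425; working-age = 10998; ratio = 19425/10998 × 100 = 176.6

176.6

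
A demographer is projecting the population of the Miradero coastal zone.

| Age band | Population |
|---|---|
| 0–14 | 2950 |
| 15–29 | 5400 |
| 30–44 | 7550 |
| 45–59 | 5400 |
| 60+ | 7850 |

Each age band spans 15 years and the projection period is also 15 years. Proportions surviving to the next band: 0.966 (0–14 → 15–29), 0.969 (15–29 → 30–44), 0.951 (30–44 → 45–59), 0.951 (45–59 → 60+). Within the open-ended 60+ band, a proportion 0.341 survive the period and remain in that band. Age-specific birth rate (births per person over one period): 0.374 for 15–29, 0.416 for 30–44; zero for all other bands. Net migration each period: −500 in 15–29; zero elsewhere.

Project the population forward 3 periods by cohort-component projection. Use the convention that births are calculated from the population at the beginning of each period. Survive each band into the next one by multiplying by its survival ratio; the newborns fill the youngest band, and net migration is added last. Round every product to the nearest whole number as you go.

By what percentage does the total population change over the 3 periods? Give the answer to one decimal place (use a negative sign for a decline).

Period 1.
Births: 5400 × 0.374 = 2020  |  7550 × 0.416 = 3141 → 5161
15–29: 2950 × 0.966 = 2850
30–44: 5400 × 0.969 = 5233
45–59: 7550 × 0.951 = 7180
60+: 5400 × 0.951 + 7850 × 0.341 = 5135 + 2677 = 7812
Net migration: 15–29 − 500 → 2350
Giving 5161 / 2350 / 5233 / 7180 / 7812.
Period 2.
Births: 2350 × 0.374 = 879  |  5233 × 0.416 = 2177 → 3056
15–29: 5161 × 0.966 = 4986
30–44: 2350 × 0.969 = 2277
45–59: 5233 × 0.951 = 4977
60+: 7180 × 0.951 + 7812 × 0.341 = 6828 + 2664 = 9492
Net migration: 15–29 − 500 → 4486
Giving 3056 / 4486 / 2277 / 4977 / 9492.
Period 3.
Births: 4486 × 0.374 = 1678  |  2277 × 0.416 = 947 → 2625
15–29: 3056 × 0.966 = 2952
30–44: 4486 × 0.969 = 4347
45–59: 2277 × 0.951 = 2165
60+: 4977 × 0.951 + 9492 × 0.341 = 4733 + 3237 = 7970
Net migration: 15–29 − 500 → 2452
Giving 2625 / 2452 / 4347 / 2165 / 7970.
Total: 29150 → 19559; change = -9591; percentage change = -32.9%

-32.9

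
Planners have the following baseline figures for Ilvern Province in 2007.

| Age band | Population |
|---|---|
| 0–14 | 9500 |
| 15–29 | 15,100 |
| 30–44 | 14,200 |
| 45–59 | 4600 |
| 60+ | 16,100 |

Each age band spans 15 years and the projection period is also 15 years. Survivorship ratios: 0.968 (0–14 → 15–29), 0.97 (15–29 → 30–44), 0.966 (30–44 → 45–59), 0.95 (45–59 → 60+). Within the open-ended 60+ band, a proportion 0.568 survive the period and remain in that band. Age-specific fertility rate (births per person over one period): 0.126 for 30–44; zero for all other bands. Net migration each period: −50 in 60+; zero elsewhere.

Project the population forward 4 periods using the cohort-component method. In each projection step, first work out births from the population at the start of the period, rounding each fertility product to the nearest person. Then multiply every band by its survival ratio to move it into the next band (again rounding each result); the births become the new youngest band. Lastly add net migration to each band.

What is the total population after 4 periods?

Numbering the bands 1..5 from youngest to oldest:
After projecting period 1:
Births: 14200 * 0.126 = 1789
Band 2: 9500 * 0.968 = 9196
Band 3: 15100 * 0.97 = 14647
Band 4: 14200 * 0.966 = 13717
Band 5: 4600 * 0.95 + 16100 * 0.568 = 4370 + 9145 = 13515
Net migration: Band 5 − 50 → 13465
→ [1789, 9196, 14647, 13717, 13465]
After projecting period 2:
Births: 14647 * 0.126 = 1846
Band 2: 1789 * 0.968 = 1732
Band 3: 9196 * 0.97 = 8920
Band 4: 14647 * 0.966 = 14149
Band 5: 13717 * 0.95 + 13465 * 0.568 = 13031 + 7648 = 20679
Net migration: Band 5 − 50 → 20629
→ [1846, 1732, 8920, 14149, 20629]
After projecting period 3:
Births: 8920 * 0.126 = 1124
Band 2: 1846 * 0.968 = 1787
Band 3: 1732 * 0.97 = 1680
Band 4: 8920 * 0.966 = 8617
Band 5: 14149 * 0.95 + 20629 * 0.568 = 13442 + 11717 = 25159
Net migration: Band 5 − 50 → 25109
→ [1124, 1787, 1680, 8617, 25109]
After projecting period 4:
Births: 1680 * 0.126 = 212
Band 2: 1124 * 0.968 = 1088
Band 3: 1787 * 0.97 = 1733
Band 4: 1680 * 0.966 = 1623
Band 5: 8617 * 0.95 + 25109 * 0.568 = 8186 + 14262 = 22448
Net migration: Band 5 − 50 → 22398
→ [212, 1088, 1733, 1623, 22398]
Total after period 4: 212 + 1088 + 1733 + 1623 + 22398 = 27054

27054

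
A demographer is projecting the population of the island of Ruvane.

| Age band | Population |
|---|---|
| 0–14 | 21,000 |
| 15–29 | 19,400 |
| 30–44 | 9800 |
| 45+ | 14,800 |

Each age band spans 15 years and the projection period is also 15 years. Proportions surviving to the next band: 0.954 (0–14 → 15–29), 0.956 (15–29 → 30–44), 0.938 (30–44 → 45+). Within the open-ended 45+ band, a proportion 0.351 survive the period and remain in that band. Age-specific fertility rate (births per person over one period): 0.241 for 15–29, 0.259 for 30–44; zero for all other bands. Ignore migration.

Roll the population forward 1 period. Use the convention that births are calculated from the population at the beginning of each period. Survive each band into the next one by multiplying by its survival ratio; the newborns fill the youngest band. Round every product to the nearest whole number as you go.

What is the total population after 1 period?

Let group 1 be 0–14 through group 4 = 45+.
— Period 1 —
Births: 19400 × 0.241 = 4675  |  9800 × 0.259 = 2538 → 7213
Group 2: 21000 × 0.954 = 20034
Group 3: 19400 × 0.956 = 18546
Group 4: 9800 × 0.938 + 14800 × 0.351 = 9192 + 5195 = 14387
End of period: [7213, 20034, 18546, 14387]
Total after period 1: 7213 + 20034 + 18546 + 14387 = 60180

60180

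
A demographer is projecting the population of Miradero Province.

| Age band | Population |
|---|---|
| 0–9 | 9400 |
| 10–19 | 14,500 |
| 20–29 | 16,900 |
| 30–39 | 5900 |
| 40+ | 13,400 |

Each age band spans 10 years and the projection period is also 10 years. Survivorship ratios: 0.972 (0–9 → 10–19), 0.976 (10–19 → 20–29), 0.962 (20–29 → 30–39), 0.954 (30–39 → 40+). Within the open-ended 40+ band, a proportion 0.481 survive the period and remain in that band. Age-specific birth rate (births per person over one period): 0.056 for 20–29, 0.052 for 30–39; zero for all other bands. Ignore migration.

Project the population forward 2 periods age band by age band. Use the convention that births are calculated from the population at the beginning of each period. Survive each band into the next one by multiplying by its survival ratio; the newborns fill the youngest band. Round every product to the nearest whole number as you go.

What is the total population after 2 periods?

Call the bands 1 to 5, youngest first.
Period 1:
Births: 16900 × 0.056 = 946 ; 5900 × 0.052 = 307 → total 1253
Band 2: 9400 × 0.972 = 9137
Band 3: 14500 × 0.976 = 14152
Band 4: 16900 × 0.962 = 16258
Band 5: 5900 × 0.954 + 13400 × 0.481 = 5629 + 6445 = 12074
End of period: [1253, 9137, 14152, 16258, 12074]
Period 2:
Births: 14152 × 0.056 = 793 ; 16258 × 0.052 = 845 → total 1638
Band 2: 1253 × 0.972 = 1218
Band 3: 9137 × 0.976 = 8918
Band 4: 14152 × 0.962 = 13614
Band 5: 16258 × 0.954 + 12074 × 0.481 = 15510 + 5808 = 21318
End of period: [1638, 1218, 8918, 13614, 21318]
Total after period 2: 1638 + 1218 + 8918 + 13614 + 21318 = 46706

46706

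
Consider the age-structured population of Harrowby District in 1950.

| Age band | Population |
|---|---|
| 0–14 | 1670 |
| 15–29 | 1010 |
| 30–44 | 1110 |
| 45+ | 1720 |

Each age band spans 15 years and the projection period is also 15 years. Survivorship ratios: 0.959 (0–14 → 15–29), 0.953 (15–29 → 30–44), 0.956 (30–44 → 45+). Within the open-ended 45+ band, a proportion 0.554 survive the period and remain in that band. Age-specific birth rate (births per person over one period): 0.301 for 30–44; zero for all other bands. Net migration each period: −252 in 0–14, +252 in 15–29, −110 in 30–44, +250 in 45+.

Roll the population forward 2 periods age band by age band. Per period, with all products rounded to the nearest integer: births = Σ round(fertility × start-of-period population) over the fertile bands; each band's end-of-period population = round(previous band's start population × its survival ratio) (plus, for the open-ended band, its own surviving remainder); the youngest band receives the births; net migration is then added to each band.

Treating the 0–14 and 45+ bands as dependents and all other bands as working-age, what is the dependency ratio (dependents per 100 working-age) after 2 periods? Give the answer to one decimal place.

— Period 1 —
Births: 1110 × 0.301 = 334
15–29: 1670 × 0.959 = 1602
30–44: 1010 × 0.953 = 963
45+: 1110 × 0.956 + 1720 × 0.554 = 1061 + 953 = 2014
Net migration: 0–14 − 252 → 82; 15–29 + 252 → 1854; 30–44 − 110 → 853; 45+ + 250 → 2264
End of period: [82, 1854, 853, 2264]
— Period 2 —
Births: 853 × 0.301 = 257
15–29: 82 × 0.959 = 79
30–44: 1854 × 0.953 = 1767
45+: 853 × 0.956 + 2264 × 0.554 = 815 + 1254 = 2069
Net migration: 0–14 − 252 → 5; 15–29 + 252 → 331; 30–44 − 110 → 1657; 45+ + 250 → 2319
End of period: [5, 331, 1657, 2319]
Dependents (band 0–14 + band 45+) = 5 + 2319 = 2324; working-age = 1988; ratio = 2324/1988 × 100 = 116.9

116.9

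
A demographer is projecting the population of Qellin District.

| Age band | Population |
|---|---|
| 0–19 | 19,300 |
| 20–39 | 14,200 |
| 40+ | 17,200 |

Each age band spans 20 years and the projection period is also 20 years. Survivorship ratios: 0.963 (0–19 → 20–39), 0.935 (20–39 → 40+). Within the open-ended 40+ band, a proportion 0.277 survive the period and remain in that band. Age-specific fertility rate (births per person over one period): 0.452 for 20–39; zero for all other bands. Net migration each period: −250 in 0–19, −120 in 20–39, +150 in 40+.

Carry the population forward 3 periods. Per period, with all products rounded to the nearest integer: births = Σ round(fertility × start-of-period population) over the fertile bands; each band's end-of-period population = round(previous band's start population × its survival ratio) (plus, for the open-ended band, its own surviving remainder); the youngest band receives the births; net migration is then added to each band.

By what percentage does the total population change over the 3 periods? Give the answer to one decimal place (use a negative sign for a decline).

Period 1:
Births: 14200 × 0.452 = 6418
20–39: 19300 × 0.963 = 18586
40+: 14200 × 0.935 + 17200 × 0.277 = 13277 + 4764 = 18041
Net migration: 0–19 − 250 → 6168; 20–39 − 120 → 18466; 40+ + 150 → 18191
Giving 6168 / 18466 / 18191.
Period 2:
Births: 18466 × 0.452 = 8347
20–39: 6168 × 0.963 = 5940
40+: 18466 × 0.935 + 18191 × 0.277 = 17266 + 5039 = 22305
Net migration: 0–19 − 250 → 8097; 20–39 − 120 → 5820; 40+ + 150 → 22455
Giving 8097 / 5820 / 22455.
Period 3:
Births: 5820 × 0.452 = 2631
20–39: 8097 × 0.963 = 7797
40+: 5820 × 0.935 + 22455 × 0.277 = 5442 + 6220 = 11662
Net migration: 0–19 − 250 → 2381; 20–39 − 120 → 7677; 40+ + 150 → 11812
Giving 2381 / 7677 / 11812.
Total: 50700 → 21870; change = -28830; percentage change = -56.9%

-56.9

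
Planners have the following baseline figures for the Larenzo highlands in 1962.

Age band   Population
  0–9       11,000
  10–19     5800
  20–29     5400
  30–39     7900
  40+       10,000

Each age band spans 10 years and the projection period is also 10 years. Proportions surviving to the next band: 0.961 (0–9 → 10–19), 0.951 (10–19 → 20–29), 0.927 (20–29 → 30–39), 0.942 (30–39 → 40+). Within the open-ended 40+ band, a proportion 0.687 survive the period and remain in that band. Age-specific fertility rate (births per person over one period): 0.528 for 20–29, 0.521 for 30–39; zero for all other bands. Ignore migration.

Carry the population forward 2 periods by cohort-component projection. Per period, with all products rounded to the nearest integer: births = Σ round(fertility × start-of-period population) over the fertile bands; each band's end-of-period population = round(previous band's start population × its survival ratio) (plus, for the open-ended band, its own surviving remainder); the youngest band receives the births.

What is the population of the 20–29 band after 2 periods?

(Bands numbered youngest = 1 to oldest = 5.)
[period 1]
Births: 5400 * 0.528 = 2851, 7900 * 0.521 = 4116 — total 6967
Band 2: 11000 * 0.961 = 10571
Band 3: 5800 * 0.951 = 5516
Band 4: 5400 * 0.927 = 5006
Band 5: 7900 * 0.942 + 10000 * 0.687 = 7442 + 6870 = 14312
Population now: 0–9=6967, 10–19=10571, 20–29=5516, 30–39=5006, 40+=14312
[period 2]
Births: 5516 * 0.528 = 2912, 5006 * 0.521 = 2608 — total 5520
Band 2: 6967 * 0.961 = 6695
Band 3: 10571 * 0.951 = 10053
Band 4: 5516 * 0.927 = 5113
Band 5: 5006 * 0.942 + 14312 * 0.687 = 4716 + 9832 = 14548
Population now: 0–9=5520, 10–19=6695, 20–29=10053, 30–39=5113, 40+=14548

10053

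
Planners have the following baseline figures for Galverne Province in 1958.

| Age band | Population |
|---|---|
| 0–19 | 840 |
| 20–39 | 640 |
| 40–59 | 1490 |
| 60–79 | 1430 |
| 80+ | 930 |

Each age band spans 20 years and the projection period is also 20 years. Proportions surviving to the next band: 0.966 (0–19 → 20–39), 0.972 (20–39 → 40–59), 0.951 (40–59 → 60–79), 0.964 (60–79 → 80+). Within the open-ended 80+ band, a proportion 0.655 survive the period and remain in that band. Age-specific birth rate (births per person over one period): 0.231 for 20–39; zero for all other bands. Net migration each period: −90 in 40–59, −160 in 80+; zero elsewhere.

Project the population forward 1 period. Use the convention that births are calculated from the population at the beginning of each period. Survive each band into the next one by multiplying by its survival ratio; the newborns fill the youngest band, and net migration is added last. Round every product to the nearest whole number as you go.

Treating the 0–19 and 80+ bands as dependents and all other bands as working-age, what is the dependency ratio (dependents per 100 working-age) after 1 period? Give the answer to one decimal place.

(Groups numbered youngest = 1 to oldest = 5.)
After projecting period 1:
Births: 640 × 0.231 = 148
Group 2: 840 × 0.966 = 811
Group 3: 640 × 0.972 = 622
Group 4: 1490 × 0.951 = 1417
Group 5: 1430 × 0.964 + 930 × 0.655 = 1379 + 609 = 1988
Net migration: Group 3 − 90 → 532; Group 5 − 160 → 1828
Giving 148 / 811 / 532 / 1417 / 1828.
Dependents (band 0–19 + band 80+) = 148 + 1828 = 1976; working-age = 2760; ratio = 1976/2760 × 100 = 71.6

71.6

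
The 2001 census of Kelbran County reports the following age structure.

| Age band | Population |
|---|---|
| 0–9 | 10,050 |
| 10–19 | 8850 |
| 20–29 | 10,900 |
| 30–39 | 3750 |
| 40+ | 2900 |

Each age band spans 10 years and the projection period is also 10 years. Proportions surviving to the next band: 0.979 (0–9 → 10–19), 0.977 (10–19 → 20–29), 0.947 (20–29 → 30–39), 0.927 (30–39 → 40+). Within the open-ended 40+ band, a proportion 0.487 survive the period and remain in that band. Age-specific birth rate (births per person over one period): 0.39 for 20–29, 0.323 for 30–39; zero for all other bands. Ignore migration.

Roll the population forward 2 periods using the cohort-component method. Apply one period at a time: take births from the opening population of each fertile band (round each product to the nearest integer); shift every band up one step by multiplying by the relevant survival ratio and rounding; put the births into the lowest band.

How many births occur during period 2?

6706

[period 1]
Births: 10900 × 0.39 = 4251, 3750 × 0.323 = 1211 ⇒ total 5462
10–19: 10050 × 0.979 = 9839
20–29: 8850 × 0.977 = 8646
30–39: 10900 × 0.947 = 10322
40+: 3750 × 0.927 + 2900 × 0.487 = 3476 + 1412 = 4888
Giving 5462 / 9839 / 8646 / 10322 / 4888.
[period 2]
Births: 8646 × 0.39 = 3372, 10322 × 0.323 = 3334 ⇒ total 6706
10–19: 5462 × 0.979 = 5347
20–29: 9839 × 0.977 = 9613
30–39: 8646 × 0.947 = 8188
40+: 10322 × 0.927 + 4888 × 0.487 = 9568 + 2380 = 11948
Giving 6706 / 5347 / 9613 / 8188 / 11948.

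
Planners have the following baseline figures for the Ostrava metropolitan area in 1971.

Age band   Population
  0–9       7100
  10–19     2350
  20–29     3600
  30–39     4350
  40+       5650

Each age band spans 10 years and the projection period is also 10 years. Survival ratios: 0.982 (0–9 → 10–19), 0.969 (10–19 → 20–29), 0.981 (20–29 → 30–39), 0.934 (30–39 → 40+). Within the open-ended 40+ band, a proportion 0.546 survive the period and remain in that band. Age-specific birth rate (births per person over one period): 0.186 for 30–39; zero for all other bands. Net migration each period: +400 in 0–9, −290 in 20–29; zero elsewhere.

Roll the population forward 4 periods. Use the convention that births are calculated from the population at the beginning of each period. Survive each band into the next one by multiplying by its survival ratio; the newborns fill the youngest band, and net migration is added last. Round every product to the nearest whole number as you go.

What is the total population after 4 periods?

(Bands numbered youngest = 1 to oldest = 5.)
Period 1.
Births: 4350 × 0.186 = 809
Band 2: 7100 × 0.982 = 6972
Band 3: 2350 × 0.969 = 2277
Band 4: 3600 × 0.981 = 3532
Band 5: 4350 × 0.934 + 5650 × 0.546 = 4063 + 3085 = 7148
Net migration: Band 1 + 400 → 1209; Band 3 − 290 → 1987
End of period: [1209, 6972, 1987, 3532, 7148]
Period 2.
Births: 3532 × 0.186 = 657
Band 2: 1209 × 0.982 = 1187
Band 3: 6972 × 0.969 = 6756
Band 4: 1987 × 0.981 = 1949
Band 5: 3532 × 0.934 + 7148 × 0.546 = 3299 + 3903 = 7202
Net migration: Band 1 + 400 → 1057; Band 3 − 290 → 6466
End of period: [1057, 1187, 6466, 1949, 7202]
Period 3.
Births: 1949 × 0.186 = 363
Band 2: 1057 × 0.982 = 1038
Band 3: 1187 × 0.969 = 1150
Band 4: 6466 × 0.981 = 6343
Band 5: 1949 × 0.934 + 7202 × 0.546 = 1820 + 3932 = 5752
Net migration: Band 1 + 400 → 763; Band 3 − 290 → 860
End of period: [763, 1038, 860, 6343, 5752]
Period 4.
Births: 6343 × 0.186 = 1180
Band 2: 763 × 0.982 = 749
Band 3: 1038 × 0.969 = 1006
Band 4: 860 × 0.981 = 844
Band 5: 6343 × 0.934 + 5752 × 0.546 = 5924 + 3141 = 9065
Net migration: Band 1 + 400 → 1580; Band 3 − 290 → 716
End of period: [1580, 749, 716, 844, 9065]
Total after period 4: 1580 + 749 + 716 + 844 + 9065 = 12954

12954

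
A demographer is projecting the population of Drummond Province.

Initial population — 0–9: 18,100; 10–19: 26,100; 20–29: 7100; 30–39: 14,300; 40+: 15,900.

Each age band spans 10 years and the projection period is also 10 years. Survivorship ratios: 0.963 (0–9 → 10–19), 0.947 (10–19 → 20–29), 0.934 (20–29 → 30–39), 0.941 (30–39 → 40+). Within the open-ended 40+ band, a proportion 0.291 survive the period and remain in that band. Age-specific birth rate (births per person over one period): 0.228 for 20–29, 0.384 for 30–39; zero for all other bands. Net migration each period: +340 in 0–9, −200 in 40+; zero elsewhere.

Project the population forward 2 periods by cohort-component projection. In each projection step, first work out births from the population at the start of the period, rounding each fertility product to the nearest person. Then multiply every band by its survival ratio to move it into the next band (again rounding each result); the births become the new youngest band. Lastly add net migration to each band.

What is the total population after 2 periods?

66531

[period 1]
Births: 7100 * 0.228 = 1619  |  14300 * 0.384 = 5491 ⇒ total 7110
10–19: 18100 * 0.963 = 17430
20–29: 26100 * 0.947 = 24717
30–39: 7100 * 0.934 = 6631
40+: 14300 * 0.941 + 15900 * 0.291 = 13456 + 4627 = 18083
Net migration: 0–9 + 340 → 7450; 40+ − 200 → 17883
Population now: 0–9=7450, 10–19=17430, 20–29=24717, 30–39=6631, 40+=17883
[period 2]
Births: 24717 * 0.228 = 5635  |  6631 * 0.384 = 2546 ⇒ total 8181
10–19: 7450 * 0.963 = 7174
20–29: 17430 * 0.947 = 16506
30–39: 24717 * 0.934 = 23086
40+: 6631 * 0.941 + 17883 * 0.291 = 6240 + 5204 = 11444
Net migration: 0–9 + 340 → 8521; 40+ − 200 → 11244
Population now: 0–9=8521, 10–19=7174, 20–29=16506, 30–39=23086, 40+=11244
Total after period 2: 8521 + 7174 + 16506 + 23086 + 11244 = 66531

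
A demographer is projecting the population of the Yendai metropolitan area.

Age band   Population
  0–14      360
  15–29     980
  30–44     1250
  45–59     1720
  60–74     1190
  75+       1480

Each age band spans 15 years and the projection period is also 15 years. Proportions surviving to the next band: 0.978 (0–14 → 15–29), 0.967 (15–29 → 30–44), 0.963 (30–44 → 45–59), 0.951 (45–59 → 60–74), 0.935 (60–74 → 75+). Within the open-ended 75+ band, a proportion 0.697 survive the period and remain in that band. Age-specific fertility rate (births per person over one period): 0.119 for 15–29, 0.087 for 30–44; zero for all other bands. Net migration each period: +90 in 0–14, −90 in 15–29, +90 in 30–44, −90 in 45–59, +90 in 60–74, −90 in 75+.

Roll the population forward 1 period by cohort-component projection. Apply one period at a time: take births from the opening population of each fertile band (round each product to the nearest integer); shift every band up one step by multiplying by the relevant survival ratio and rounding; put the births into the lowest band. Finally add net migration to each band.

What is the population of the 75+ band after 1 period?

(Bands numbered youngest = 1 to oldest = 6.)
After projecting period 1:
Births: 980 × 0.119 = 117  |  1250 × 0.087 = 109 → 226
Band 2: 360 × 0.978 = 352
Band 3: 980 × 0.967 = 948
Band 4: 1250 × 0.963 = 1204
Band 5: 1720 × 0.951 = 1636
Band 6: 1190 × 0.935 + 1480 × 0.697 = 1113 + 1032 = 2145
Net migration: Band 1 + 90 → 316; Band 2 − 90 → 262; Band 3 + 90 → 1038; Band 4 − 90 → 1114; Band 5 + 90 → 1726; Band 6 − 90 → 2055
End of period: [316, 262, 1038, 1114, 1726, 2055]

2055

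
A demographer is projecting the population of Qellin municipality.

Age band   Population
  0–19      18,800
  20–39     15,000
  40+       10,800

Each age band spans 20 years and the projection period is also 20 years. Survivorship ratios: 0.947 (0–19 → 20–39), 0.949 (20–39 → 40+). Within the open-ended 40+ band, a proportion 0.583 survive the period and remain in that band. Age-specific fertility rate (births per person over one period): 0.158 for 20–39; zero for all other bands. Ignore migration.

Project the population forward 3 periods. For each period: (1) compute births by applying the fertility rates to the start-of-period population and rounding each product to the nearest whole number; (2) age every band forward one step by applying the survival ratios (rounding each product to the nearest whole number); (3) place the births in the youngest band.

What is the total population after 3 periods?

— Period 1 —
Births: 15000 × 0.158 = 2370
20–39: 18800 × 0.947 = 17804
40+: 15000 × 0.949 + 10800 × 0.583 = 14235 + 6296 = 20531
→ [2370, 17804, 20531]
— Period 2 —
Births: 17804 × 0.158 = 2813
20–39: 2370 × 0.947 = 2244
40+: 17804 × 0.949 + 20531 × 0.583 = 16896 + 11970 = 28866
→ [2813, 2244, 28866]
— Period 3 —
Births: 2244 × 0.158 = 355
20–39: 2813 × 0.947 = 2664
40+: 2244 × 0.949 + 28866 × 0.583 = 2130 + 16829 = 18959
→ [355, 2664, 18959]
Total after period 3: 355 + 2664 + 18959 = 21978

21978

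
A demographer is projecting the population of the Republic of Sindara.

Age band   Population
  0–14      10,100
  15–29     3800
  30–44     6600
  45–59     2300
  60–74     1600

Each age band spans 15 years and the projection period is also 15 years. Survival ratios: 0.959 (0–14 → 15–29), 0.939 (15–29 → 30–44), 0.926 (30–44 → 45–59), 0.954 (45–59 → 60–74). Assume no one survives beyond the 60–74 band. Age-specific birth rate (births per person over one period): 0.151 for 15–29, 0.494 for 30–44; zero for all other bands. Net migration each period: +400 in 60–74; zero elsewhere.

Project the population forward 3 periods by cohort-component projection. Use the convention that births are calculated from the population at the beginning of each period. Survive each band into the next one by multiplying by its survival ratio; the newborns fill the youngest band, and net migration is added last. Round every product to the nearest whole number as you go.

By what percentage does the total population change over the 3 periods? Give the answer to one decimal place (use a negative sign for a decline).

[period 1]
Births: 3800 × 0.151 = 574, 6600 × 0.494 = 3260 → 3834
15–29: 10100 × 0.959 = 9686
30–44: 3800 × 0.939 = 3568
45–59: 6600 × 0.926 = 6112
60–74: 2300 × 0.954 = 2194
Net migration: 60–74 + 400 → 2594
End of period: [3834, 9686, 3568, 6112, 2594]
[period 2]
Births: 9686 × 0.151 = 1463, 3568 × 0.494 = 1763 → 3226
15–29: 3834 × 0.959 = 3677
30–44: 9686 × 0.939 = 9095
45–59: 3568 × 0.926 = 3304
60–74: 6112 × 0.954 = 5831
Net migration: 60–74 + 400 → 6231
End of period: [3226, 3677, 9095, 3304, 6231]
[period 3]
Births: 3677 × 0.151 = 555, 9095 × 0.494 = 4493 → 5048
15–29: 3226 × 0.959 = 3094
30–44: 3677 × 0.939 = 3453
45–59: 9095 × 0.926 = 8422
60–74: 3304 × 0.954 = 3152
Net migration: 60–74 + 400 → 3552
End of period: [5048, 3094, 3453, 8422, 3552]
Total: 24400 → 23569; change = -831; percentage change = -3.4%

-3.4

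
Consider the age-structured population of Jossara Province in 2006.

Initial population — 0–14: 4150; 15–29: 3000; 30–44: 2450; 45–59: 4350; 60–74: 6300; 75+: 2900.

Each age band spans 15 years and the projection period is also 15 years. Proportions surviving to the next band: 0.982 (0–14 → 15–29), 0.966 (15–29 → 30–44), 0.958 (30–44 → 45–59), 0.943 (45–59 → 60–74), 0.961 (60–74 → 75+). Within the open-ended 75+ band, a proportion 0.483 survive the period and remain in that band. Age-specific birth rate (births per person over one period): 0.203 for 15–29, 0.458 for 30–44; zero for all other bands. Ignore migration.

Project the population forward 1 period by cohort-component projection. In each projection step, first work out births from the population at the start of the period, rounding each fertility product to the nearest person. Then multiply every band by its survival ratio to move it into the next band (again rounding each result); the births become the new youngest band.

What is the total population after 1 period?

22608

Period 1.
Births: 3000 × 0.203 = 609 ; 2450 × 0.458 = 1122 — total 1731
15–29: 4150 × 0.982 = 4075
30–44: 3000 × 0.966 = 2898
45–59: 2450 × 0.958 = 2347
60–74: 4350 × 0.943 = 4102
75+: 6300 × 0.961 + 2900 × 0.483 = 6054 + 1401 = 7455
End of period: [1731, 4075, 2898, 2347, 4102, 7455]
Total after period 1: 1731 + 4075 + 2898 + 2347 + 4102 + 7455 = 22608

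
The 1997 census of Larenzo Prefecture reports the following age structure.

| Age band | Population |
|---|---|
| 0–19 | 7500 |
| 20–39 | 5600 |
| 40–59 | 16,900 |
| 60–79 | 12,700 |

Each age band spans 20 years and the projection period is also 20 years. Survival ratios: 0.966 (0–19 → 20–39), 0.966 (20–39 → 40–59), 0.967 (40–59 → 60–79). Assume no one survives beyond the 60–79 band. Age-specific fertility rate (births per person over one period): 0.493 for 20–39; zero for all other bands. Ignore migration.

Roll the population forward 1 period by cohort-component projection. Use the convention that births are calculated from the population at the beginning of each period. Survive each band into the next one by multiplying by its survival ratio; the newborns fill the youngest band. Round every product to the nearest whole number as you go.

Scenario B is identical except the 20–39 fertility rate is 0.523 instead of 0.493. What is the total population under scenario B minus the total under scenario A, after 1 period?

168

Let band 1 be 0–19 through band 4 = 60–79.
After projecting period 1:
Births: 5600 × 0.493 = 2761
Band 2: 7500 × 0.966 = 7245
Band 3: 5600 × 0.966 = 5410
Band 4: 16900 × 0.967 = 16342
End of period: [2761, 7245, 5410, 16342]
Scenario A total after 1 period: 31758
Scenario B projection —
After projecting period 1:
Births: 5600 × 0.523 = 2929
Band 2: 7500 × 0.966 = 7245
Band 3: 5600 × 0.966 = 5410
Band 4: 16900 × 0.967 = 16342
End of period: [2929, 7245, 5410, 16342]
Scenario B total after 1 period: 31926
Difference B − A = 31926 − 31758 = 168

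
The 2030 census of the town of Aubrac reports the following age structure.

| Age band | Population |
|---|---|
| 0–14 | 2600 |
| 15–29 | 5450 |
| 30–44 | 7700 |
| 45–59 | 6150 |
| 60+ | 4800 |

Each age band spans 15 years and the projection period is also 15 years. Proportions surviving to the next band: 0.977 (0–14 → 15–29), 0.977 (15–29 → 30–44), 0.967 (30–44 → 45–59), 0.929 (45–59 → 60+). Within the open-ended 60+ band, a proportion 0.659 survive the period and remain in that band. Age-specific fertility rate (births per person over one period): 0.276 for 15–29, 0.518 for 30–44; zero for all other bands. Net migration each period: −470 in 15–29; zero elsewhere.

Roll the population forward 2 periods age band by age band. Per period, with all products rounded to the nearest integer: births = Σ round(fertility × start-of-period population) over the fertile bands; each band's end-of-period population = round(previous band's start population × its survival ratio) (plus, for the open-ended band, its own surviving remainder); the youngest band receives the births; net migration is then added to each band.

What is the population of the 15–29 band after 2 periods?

Numbering the groups 1..5 from youngest to oldest:
[period 1]
Births: 5450 × 0.276 = 1504, 7700 × 0.518 = 3989 ⇒ total 5493
Group 2: 2600 × 0.977 = 2540
Group 3: 5450 × 0.977 = 5325
Group 4: 7700 × 0.967 = 7446
Group 5: 6150 × 0.929 + 4800 × 0.659 = 5713 + 3163 = 8876
Net migration: Group 2 − 470 → 2070
Population now: 0–14=5493, 15–29=2070, 30–44=5325, 45–59=7446, 60+=8876
[period 2]
Births: 2070 × 0.276 = 571, 5325 × 0.518 = 2758 ⇒ total 3329
Group 2: 5493 × 0.977 = 5367
Group 3: 2070 × 0.977 = 2022
Group 4: 5325 × 0.967 = 5149
Group 5: 7446 × 0.929 + 8876 × 0.659 = 6917 + 5849 = 12766
Net migration: Group 2 − 470 → 4897
Population now: 0–14=3329, 15–29=4897, 30–44=2022, 45–59=5149, 60+=12766

4897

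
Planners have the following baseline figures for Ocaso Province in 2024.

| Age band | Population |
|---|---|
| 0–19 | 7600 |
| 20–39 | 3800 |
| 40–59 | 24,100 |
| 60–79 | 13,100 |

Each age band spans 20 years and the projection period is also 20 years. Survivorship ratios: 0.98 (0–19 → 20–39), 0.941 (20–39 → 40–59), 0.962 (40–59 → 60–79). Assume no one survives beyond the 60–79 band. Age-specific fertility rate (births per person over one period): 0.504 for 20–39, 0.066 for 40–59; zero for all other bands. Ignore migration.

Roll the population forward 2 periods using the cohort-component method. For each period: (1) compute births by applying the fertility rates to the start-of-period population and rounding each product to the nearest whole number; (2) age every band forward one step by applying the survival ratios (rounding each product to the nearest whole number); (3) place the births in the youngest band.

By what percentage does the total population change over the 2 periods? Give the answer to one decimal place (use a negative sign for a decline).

Numbering the groups 1..4 from youngest to oldest:
[period 1]
Births: 3800 × 0.504 = 1915 ; 24100 × 0.066 = 1591 → total 3506
Group 2: 7600 × 0.98 = 7448
Group 3: 3800 × 0.941 = 3576
Group 4: 24100 × 0.962 = 23184
End of period: [3506, 7448, 3576, 23184]
[period 2]
Births: 7448 × 0.504 = 3754 ; 3576 × 0.066 = 236 → total 3990
Group 2: 3506 × 0.98 = 3436
Group 3: 7448 × 0.941 = 7009
Group 4: 3576 × 0.962 = 3440
End of period: [3990, 3436, 7009, 3440]
Total: 48600 → 17875; change = -30725; percentage change = -63.2%

-63.2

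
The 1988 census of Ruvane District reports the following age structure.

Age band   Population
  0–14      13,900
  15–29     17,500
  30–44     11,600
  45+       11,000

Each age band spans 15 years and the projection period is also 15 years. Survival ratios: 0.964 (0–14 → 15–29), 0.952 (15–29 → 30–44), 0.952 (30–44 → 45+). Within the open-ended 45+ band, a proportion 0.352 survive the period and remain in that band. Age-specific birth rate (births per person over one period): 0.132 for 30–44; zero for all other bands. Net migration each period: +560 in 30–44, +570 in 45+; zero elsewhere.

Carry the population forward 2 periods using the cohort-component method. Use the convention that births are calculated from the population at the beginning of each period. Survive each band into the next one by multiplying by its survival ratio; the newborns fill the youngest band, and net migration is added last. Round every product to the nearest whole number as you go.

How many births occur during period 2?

(Groups numbered youngest = 1 to oldest = 4.)
After projecting period 1:
Births: 11600 × 0.132 = 1531
Group 2: 13900 × 0.964 = 13400
Group 3: 17500 × 0.952 = 16660
Group 4: 11600 × 0.952 + 11000 × 0.352 = 11043 + 3872 = 14915
Net migration: Group 3 + 560 → 17220; Group 4 + 570 → 15485
Population now: 0–14=1531, 15–29=13400, 30–44=17220, 45+=15485
After projecting period 2:
Births: 17220 × 0.132 = 2273
Group 2: 1531 × 0.964 = 1476
Group 3: 13400 × 0.952 = 12757
Group 4: 17220 × 0.952 + 15485 × 0.352 = 16393 + 5451 = 21844
Net migration: Group 3 + 560 → 13317; Group 4 + 570 → 22414
Population now: 0–14=2273, 15–29=1476, 30–44=13317, 45+=22414

2273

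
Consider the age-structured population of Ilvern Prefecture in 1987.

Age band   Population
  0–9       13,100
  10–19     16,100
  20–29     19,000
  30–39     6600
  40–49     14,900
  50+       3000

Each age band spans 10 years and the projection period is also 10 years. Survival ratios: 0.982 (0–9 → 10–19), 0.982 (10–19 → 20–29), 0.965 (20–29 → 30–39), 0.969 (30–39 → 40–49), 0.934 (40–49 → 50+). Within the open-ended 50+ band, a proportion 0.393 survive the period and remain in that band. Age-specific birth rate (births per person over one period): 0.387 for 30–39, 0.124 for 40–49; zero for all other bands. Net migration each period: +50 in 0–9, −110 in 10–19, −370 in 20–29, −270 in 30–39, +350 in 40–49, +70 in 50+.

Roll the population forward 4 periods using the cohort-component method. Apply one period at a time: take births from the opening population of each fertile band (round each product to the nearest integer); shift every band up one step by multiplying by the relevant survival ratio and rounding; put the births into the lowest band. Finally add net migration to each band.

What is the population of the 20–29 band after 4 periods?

7118

(Groups numbered youngest = 1 to oldest = 6.)
— Period 1 —
Births: 6600 × 0.387 = 2554, 14900 × 0.124 = 1848 → 4402
Group 2: 13100 × 0.982 = 12864
Group 3: 16100 × 0.982 = 15810
Group 4: 19000 × 0.965 = 18335
Group 5: 6600 × 0.969 = 6395
Group 6: 14900 × 0.934 + 3000 × 0.393 = 13917 + 1179 = 15096
Net migration: Group 1 + 50 → 4452; Group 2 − 110 → 12754; Group 3 − 370 → 15440; Group 4 − 270 → 18065; Group 5 + 350 → 6745; Group 6 + 70 → 15166
→ [4452, 12754, 15440, 18065, 6745, 15166]
— Period 2 —
Births: 18065 × 0.387 = 6991, 6745 × 0.124 = 836 → 7827
Group 2: 4452 × 0.982 = 4372
Group 3: 12754 × 0.982 = 12524
Group 4: 15440 × 0.965 = 14900
Group 5: 18065 × 0.969 = 17505
Group 6: 6745 × 0.934 + 15166 × 0.393 = 6300 + 5960 = 12260
Net migration: Group 1 + 50 → 7877; Group 2 − 110 → 4262; Group 3 − 370 → 12154; Group 4 − 270 → 14630; Group 5 + 350 → 17855; Group 6 + 70 → 12330
→ [7877, 4262, 12154, 14630, 17855, 12330]
— Period 3 —
Births: 14630 × 0.387 = 5662, 17855 × 0.124 = 2214 → 7876
Group 2: 7877 × 0.982 = 7735
Group 3: 4262 × 0.982 = 4185
Group 4: 12154 × 0.965 = 11729
Group 5: 14630 × 0.969 = 14176
Group 6: 17855 × 0.934 + 12330 × 0.393 = 16677 + 4846 = 21523
Net migration: Group 1 + 50 → 7926; Group 2 − 110 → 7625; Group 3 − 370 → 3815; Group 4 − 270 → 11459; Group 5 + 350 → 14526; Group 6 + 70 → 21593
→ [7926, 7625, 3815, 11459, 14526, 21593]
— Period 4 —
Births: 11459 × 0.387 = 4435, 14526 × 0.124 = 1801 → 6236
Group 2: 7926 × 0.982 = 7783
Group 3: 7625 × 0.982 = 7488
Group 4: 3815 × 0.965 = 3681
Group 5: 11459 × 0.969 = 11104
Group 6: 14526 × 0.934 + 21593 × 0.393 = 13567 + 8486 = 22053
Net migration: Group 1 + 50 → 6286; Group 2 − 110 → 7673; Group 3 − 370 → 7118; Group 4 − 270 → 3411; Group 5 + 350 → 11454; Group 6 + 70 → 22123
→ [6286, 7673, 7118, 3411, 11454, 22123]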